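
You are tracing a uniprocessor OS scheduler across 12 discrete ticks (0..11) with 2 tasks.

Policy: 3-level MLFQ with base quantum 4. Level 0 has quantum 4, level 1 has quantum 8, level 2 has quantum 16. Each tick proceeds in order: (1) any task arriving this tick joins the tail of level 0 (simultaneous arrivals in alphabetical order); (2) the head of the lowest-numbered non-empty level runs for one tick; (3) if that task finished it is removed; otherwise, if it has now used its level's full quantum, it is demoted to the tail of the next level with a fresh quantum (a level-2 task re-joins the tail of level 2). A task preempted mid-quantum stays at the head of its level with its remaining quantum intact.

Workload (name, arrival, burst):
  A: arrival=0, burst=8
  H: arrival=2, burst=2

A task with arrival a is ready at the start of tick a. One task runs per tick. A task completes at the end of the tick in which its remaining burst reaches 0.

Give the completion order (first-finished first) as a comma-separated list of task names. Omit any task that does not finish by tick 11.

completion order = H, A

t=0: L0/L1/L2 = A/-/- → run A
t=1: L0/L1/L2 = A/-/- → run A
t=2: L0/L1/L2 = AH/-/- → run A
t=3: L0/L1/L2 = AH/-/- → run A
t=4: L0/L1/L2 = H/A/- → run H
t=5: L0/L1/L2 = H/A/- → run H
t=6: L0/L1/L2 = -/A/- → run A
t=7: L0/L1/L2 = -/A/- → run A
t=8: L0/L1/L2 = -/A/- → run A
t=9: L0/L1/L2 = -/A/- → run A
t=10: (idle)
t=11: (idle)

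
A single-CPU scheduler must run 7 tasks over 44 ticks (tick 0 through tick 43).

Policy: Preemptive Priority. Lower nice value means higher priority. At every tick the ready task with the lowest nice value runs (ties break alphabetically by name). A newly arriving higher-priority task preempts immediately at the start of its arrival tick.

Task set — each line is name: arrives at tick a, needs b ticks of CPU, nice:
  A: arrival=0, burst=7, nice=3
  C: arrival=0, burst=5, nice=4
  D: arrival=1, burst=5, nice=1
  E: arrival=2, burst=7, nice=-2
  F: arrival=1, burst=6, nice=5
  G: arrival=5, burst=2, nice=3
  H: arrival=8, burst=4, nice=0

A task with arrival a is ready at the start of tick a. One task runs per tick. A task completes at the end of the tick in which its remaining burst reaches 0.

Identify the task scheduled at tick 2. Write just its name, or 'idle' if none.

t=0: ready={A,C} → run A
t=1: ready={A,C,D,F} → run D
t=2: ready={A,C,D,E,F} → run E
t=3: ready={A,C,D,E,F} → run E
t=4: ready={A,C,D,E,F} → run E
t=5: ready={A,C,D,E,F,G} → run E
t=6: ready={A,C,D,E,F,G} → run E
t=7: ready={A,C,D,E,F,G} → run E
t=8: ready={A,C,D,E,F,G,H} → run E
t=9: ready={A,C,D,F,G,H} → run H
t=10: ready={A,C,D,F,G,H} → run H
t=11: ready={A,C,D,F,G,H} → run H
t=12: ready={A,C,D,F,G,H} → run H
t=13: ready={A,C,D,F,G} → run D
t=14: ready={A,C,D,F,G} → run D
t=15: ready={A,C,D,F,G} → run D
t=16: ready={A,C,D,F,G} → run D
t=17: ready={A,C,F,G} → run A
t=18: ready={A,C,F,G} → run A
t=19: ready={A,C,F,G} → run A
t=20: ready={A,C,F,G} → run A
t=21: ready={A,C,F,G} → run A
t=22: ready={A,C,F,G} → run A
t=23: ready={C,F,G} → run G
t=24: ready={C,F,G} → run G
t=25: ready={C,F} → run C
t=26: ready={C,F} → run C
t=27: ready={C,F} → run C
t=28: ready={C,F} → run C
t=29: ready={C,F} → run C
t=30: ready={F} → run F
t=31: ready={F} → run F
t=32: ready={F} → run F
t=33: ready={F} → run F
t=34: ready={F} → run F
t=35: ready={F} → run F
t=36: (idle)
t=37: (idle)
t=38: (idle)
t=39: (idle)
t=40: (idle)
t=41: (idle)
t=42: (idle)
t=43: (idle)

running at tick 2 = E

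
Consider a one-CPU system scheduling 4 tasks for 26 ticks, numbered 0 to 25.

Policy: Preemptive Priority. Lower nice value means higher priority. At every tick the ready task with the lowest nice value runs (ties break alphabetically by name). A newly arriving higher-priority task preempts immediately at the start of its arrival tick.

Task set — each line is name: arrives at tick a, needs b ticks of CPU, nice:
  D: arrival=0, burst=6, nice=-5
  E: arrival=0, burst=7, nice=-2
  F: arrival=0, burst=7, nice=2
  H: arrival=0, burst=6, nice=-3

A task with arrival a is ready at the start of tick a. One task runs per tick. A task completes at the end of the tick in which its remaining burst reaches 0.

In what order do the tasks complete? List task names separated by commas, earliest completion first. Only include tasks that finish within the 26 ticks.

completion order = D, H, E, F

t=0: ready={D,E,F,H} → run D
t=1: ready={D,E,F,H} → run D
t=2: ready={D,E,F,H} → run D
t=3: ready={D,E,F,H} → run D
t=4: ready={D,E,F,H} → run D
t=5: ready={D,E,F,H} → run D
t=6: ready={E,F,H} → run H
t=7: ready={E,F,H} → run H
t=8: ready={E,F,H} → run H
t=9: ready={E,F,H} → run H
t=10: ready={E,F,H} → run H
t=11: ready={E,F,H} → run H
t=12: ready={E,F} → run E
t=13: ready={E,F} → run E
t=14: ready={E,F} → run E
t=15: ready={E,F} → run E
t=16: ready={E,F} → run E
t=17: ready={E,F} → run E
t=18: ready={E,F} → run E
t=19: ready={F} → run F
t=20: ready={F} → run F
t=21: ready={F} → run F
t=22: ready={F} → run F
t=23: ready={F} → run F
t=24: ready={F} → run F
t=25: ready={F} → run F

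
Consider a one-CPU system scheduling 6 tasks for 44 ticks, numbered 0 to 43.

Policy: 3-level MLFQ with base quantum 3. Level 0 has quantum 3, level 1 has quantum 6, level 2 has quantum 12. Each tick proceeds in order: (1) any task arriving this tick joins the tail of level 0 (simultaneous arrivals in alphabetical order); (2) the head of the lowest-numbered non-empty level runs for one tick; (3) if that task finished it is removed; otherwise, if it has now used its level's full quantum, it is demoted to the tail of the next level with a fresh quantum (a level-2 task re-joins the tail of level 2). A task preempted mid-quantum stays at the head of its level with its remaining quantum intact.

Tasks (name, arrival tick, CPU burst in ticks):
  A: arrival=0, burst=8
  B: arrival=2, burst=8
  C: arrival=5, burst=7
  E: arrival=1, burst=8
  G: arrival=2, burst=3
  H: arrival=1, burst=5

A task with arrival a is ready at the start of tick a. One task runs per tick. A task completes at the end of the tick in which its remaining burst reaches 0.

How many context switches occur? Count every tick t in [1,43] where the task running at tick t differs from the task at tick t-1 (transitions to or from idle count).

context switches = 11

t=0: L0/L1/L2 = A/-/- → run A
t=1: L0/L1/L2 = AEH/-/- → run A
t=2: L0/L1/L2 = AEHBG/-/- → run A
t=3: L0/L1/L2 = EHBG/A/- → run E
t=4: L0/L1/L2 = EHBG/A/- → run E
t=5: L0/L1/L2 = EHBGC/A/- → run E
t=6: L0/L1/L2 = HBGC/AE/- → run H
t=7: L0/L1/L2 = HBGC/AE/- → run H
t=8: L0/L1/L2 = HBGC/AE/- → run H
t=9: L0/L1/L2 = BGC/AEH/- → run B
t=10: L0/L1/L2 = BGC/AEH/- → run B
t=11: L0/L1/L2 = BGC/AEH/- → run B
t=12: L0/L1/L2 = GC/AEHB/- → run G
t=13: L0/L1/L2 = GC/AEHB/- → run G
t=14: L0/L1/L2 = GC/AEHB/- → run G
t=15: L0/L1/L2 = C/AEHB/- → run C
t=16: L0/L1/L2 = C/AEHB/- → run C
t=17: L0/L1/L2 = C/AEHB/- → run C
t=18: L0/L1/L2 = -/AEHBC/- → run A
t=19: L0/L1/L2 = -/AEHBC/- → run A
t=20: L0/L1/L2 = -/AEHBC/- → run A
t=21: L0/L1/L2 = -/AEHBC/- → run A
t=22: L0/L1/L2 = -/AEHBC/- → run A
t=23: L0/L1/L2 = -/EHBC/- → run E
t=24: L0/L1/L2 = -/EHBC/- → run E
t=25: L0/L1/L2 = -/EHBC/- → run E
t=26: L0/L1/L2 = -/EHBC/- → run E
t=27: L0/L1/L2 = -/EHBC/- → run E
t=28: L0/L1/L2 = -/HBC/- → run H
t=29: L0/L1/L2 = -/HBC/- → run H
t=30: L0/L1/L2 = -/BC/- → run B
t=31: L0/L1/L2 = -/BC/- → run B
t=32: L0/L1/L2 = -/BC/- → run B
t=33: L0/L1/L2 = -/BC/- → run B
t=34: L0/L1/L2 = -/BC/- → run B
t=35: L0/L1/L2 = -/C/- → run C
t=36: L0/L1/L2 = -/C/- → run C
t=37: L0/L1/L2 = -/C/- → run C
t=38: L0/L1/L2 = -/C/- → run C
t=39: (idle)
t=40: (idle)
t=41: (idle)
t=42: (idle)
t=43: (idle)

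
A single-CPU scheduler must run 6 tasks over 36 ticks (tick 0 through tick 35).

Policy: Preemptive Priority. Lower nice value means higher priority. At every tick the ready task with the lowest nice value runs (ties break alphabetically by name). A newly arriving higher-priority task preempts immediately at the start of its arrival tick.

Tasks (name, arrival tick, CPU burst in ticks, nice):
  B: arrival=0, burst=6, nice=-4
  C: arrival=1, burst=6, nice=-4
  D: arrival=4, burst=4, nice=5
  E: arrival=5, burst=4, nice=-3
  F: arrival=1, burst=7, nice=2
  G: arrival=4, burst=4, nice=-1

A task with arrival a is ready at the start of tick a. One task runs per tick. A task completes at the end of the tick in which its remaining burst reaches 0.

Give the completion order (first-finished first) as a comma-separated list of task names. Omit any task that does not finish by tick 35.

completion order = B, C, E, G, F, D

t=0: ready={B} → run B
t=1: ready={B,C,F} → run B
t=2: ready={B,C,F} → run B
t=3: ready={B,C,F} → run B
t=4: ready={B,C,D,F,G} → run B
t=5: ready={B,C,D,E,F,G} → run B
t=6: ready={C,D,E,F,G} → run C
t=7: ready={C,D,E,F,G} → run C
t=8: ready={C,D,E,F,G} → run C
t=9: ready={C,D,E,F,G} → run C
t=10: ready={C,D,E,F,G} → run C
t=11: ready={C,D,E,F,G} → run C
t=12: ready={D,E,F,G} → run E
t=13: ready={D,E,F,G} → run E
t=14: ready={D,E,F,G} → run E
t=15: ready={D,E,F,G} → run E
t=16: ready={D,F,G} → run G
t=17: ready={D,F,G} → run G
t=18: ready={D,F,G} → run G
t=19: ready={D,F,G} → run G
t=20: ready={D,F} → run F
t=21: ready={D,F} → run F
t=22: ready={D,F} → run F
t=23: ready={D,F} → run F
t=24: ready={D,F} → run F
t=25: ready={D,F} → run F
t=26: ready={D,F} → run F
t=27: ready={D} → run D
t=28: ready={D} → run D
t=29: ready={D} → run D
t=30: ready={D} → run D
t=31: (idle)
t=32: (idle)
t=33: (idle)
t=34: (idle)
t=35: (idle)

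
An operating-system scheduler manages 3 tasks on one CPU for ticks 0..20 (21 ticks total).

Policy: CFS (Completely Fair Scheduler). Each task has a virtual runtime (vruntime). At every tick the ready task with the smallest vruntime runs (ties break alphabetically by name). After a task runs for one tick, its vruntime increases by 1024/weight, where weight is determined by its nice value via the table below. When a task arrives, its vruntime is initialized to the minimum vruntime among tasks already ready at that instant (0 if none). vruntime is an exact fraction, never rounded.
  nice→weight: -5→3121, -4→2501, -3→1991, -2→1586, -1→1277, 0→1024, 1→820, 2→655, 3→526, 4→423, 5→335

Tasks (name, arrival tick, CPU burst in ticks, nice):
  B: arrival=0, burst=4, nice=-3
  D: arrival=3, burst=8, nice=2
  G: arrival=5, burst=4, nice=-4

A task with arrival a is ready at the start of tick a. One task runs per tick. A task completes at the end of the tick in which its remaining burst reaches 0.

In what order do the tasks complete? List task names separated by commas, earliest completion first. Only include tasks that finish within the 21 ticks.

t=0: vr[B=0] → run B
t=1: vr[B=1024/1991] → run B
t=2: vr[B=2048/1991] → run B
t=3: vr[B=3072/1991 D=3072/1991] → run B
t=4: vr[D=3072/1991] → run D
t=5: vr[D=4050944/1304105 G=4050944/1304105] → run D
t=6: vr[D=6089728/1304105 G=4050944/1304105] → run G
t=7: vr[D=6089728/1304105 G=11466814464/3261566605] → run G
t=8: vr[D=6089728/1304105 G=12802217984/3261566605] → run G
t=9: vr[D=6089728/1304105 G=14137621504/3261566605] → run G
t=10: vr[D=6089728/1304105] → run D
t=11: vr[D=8128512/1304105] → run D
t=12: vr[D=10167296/1304105] → run D
t=13: vr[D=2441216/260821] → run D
t=14: vr[D=14244864/1304105] → run D
t=15: vr[D=16283648/1304105] → run D
t=16: (idle)
t=17: (idle)
t=18: (idle)
t=19: (idle)
t=20: (idle)

completion order = B, G, D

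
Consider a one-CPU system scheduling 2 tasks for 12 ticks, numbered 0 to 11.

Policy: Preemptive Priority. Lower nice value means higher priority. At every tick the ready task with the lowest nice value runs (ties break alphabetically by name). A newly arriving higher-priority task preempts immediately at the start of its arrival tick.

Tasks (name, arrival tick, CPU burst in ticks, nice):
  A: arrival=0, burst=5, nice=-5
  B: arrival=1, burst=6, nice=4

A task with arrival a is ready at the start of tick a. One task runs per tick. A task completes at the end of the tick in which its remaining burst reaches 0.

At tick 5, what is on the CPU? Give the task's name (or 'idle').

t=0: ready={A} → run A
t=1: ready={A,B} → run A
t=2: ready={A,B} → run A
t=3: ready={A,B} → run A
t=4: ready={A,B} → run A
t=5: ready={B} → run B
t=6: ready={B} → run B
t=7: ready={B} → run B
t=8: ready={B} → run B
t=9: ready={B} → run B
t=10: ready={B} → run B
t=11: (idle)

running at tick 5 = B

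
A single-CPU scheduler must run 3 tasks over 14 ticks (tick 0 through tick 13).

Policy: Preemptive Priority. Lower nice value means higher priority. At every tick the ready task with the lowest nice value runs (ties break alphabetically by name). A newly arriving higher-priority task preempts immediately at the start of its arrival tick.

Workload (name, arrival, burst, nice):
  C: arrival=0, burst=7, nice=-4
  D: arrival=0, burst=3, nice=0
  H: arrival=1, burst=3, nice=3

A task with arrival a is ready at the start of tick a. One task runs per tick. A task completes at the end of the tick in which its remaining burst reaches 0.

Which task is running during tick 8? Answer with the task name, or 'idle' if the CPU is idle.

running at tick 8 = D

t=0: ready={C,D} → run C
t=1: ready={C,D,H} → run C
t=2: ready={C,D,H} → run C
t=3: ready={C,D,H} → run C
t=4: ready={C,D,H} → run C
t=5: ready={C,D,H} → run C
t=6: ready={C,D,H} → run C
t=7: ready={D,H} → run D
t=8: ready={D,H} → run D
t=9: ready={D,H} → run D
t=10: ready={H} → run H
t=11: ready={H} → run H
t=12: ready={H} → run H
t=13: (idle)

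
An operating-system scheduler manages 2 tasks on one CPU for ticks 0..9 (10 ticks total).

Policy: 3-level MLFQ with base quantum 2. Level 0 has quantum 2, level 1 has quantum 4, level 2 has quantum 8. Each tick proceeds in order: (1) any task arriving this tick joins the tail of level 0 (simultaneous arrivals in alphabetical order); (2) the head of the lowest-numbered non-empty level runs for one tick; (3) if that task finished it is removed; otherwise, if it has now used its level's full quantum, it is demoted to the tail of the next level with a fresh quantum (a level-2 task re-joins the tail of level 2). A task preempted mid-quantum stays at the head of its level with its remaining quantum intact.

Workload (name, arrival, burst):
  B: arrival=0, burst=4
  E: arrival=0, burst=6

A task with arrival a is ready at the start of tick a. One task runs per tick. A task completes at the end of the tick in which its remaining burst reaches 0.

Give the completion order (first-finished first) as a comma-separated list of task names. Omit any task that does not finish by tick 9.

t=0: L0/L1/L2 = BE/-/- → run B
t=1: L0/L1/L2 = BE/-/- → run B
t=2: L0/L1/L2 = E/B/- → run E
t=3: L0/L1/L2 = E/B/- → run E
t=4: L0/L1/L2 = -/BE/- → run B
t=5: L0/L1/L2 = -/BE/- → run B
t=6: L0/L1/L2 = -/E/- → run E
t=7: L0/L1/L2 = -/E/- → run E
t=8: L0/L1/L2 = -/E/- → run E
t=9: L0/L1/L2 = -/E/- → run E

completion order = B, E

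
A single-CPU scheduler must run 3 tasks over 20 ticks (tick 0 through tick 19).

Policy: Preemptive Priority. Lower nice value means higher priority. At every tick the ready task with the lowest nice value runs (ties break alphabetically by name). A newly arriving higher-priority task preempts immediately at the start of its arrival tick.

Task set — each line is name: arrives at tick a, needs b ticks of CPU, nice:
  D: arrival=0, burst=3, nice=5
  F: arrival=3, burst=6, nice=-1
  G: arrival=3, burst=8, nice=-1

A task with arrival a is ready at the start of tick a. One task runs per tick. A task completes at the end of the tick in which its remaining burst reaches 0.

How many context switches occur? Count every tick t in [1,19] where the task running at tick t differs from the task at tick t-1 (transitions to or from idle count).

t=0: ready={D} → run D
t=1: ready={D} → run D
t=2: ready={D} → run D
t=3: ready={F,G} → run F
t=4: ready={F,G} → run F
t=5: ready={F,G} → run F
t=6: ready={F,G} → run F
t=7: ready={F,G} → run F
t=8: ready={F,G} → run F
t=9: ready={G} → run G
t=10: ready={G} → run G
t=11: ready={G} → run G
t=12: ready={G} → run G
t=13: ready={G} → run G
t=14: ready={G} → run G
t=15: ready={G} → run G
t=16: ready={G} → run G
t=17: (idle)
t=18: (idle)
t=19: (idle)

context switches = 3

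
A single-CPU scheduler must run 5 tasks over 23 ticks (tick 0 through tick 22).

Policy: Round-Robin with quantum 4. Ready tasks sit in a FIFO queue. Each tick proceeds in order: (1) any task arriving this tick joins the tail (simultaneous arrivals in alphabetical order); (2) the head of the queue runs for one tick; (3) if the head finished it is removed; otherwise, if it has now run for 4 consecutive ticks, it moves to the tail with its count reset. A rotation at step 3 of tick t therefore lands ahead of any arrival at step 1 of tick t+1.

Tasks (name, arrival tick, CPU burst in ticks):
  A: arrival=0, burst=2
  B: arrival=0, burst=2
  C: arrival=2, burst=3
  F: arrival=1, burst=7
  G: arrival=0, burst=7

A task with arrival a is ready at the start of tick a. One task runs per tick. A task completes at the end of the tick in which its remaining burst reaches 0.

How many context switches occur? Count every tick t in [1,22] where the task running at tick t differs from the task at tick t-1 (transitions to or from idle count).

t=0: queue=[A,B,G] q_used=0 → run A
t=1: queue=[A,B,G,F] q_used=1 → run A
t=2: queue=[B,G,F,C] q_used=0 → run B
t=3: queue=[B,G,F,C] q_used=1 → run B
t=4: queue=[G,F,C] q_used=0 → run G
t=5: queue=[G,F,C] q_used=1 → run G
t=6: queue=[G,F,C] q_used=2 → run G
t=7: queue=[G,F,C] q_used=3 → run G
t=8: queue=[F,C,G] q_used=0 → run F
t=9: queue=[F,C,G] q_used=1 → run F
t=10: queue=[F,C,G] q_used=2 → run F
t=11: queue=[F,C,G] q_used=3 → run F
t=12: queue=[C,G,F] q_used=0 → run C
t=13: queue=[C,G,F] q_used=1 → run C
t=14: queue=[C,G,F] q_used=2 → run C
t=15: queue=[G,F] q_used=0 → run G
t=16: queue=[G,F] q_used=1 → run G
t=17: queue=[G,F] q_used=2 → run G
t=18: queue=[F] q_used=0 → run F
t=19: queue=[F] q_used=1 → run F
t=20: queue=[F] q_used=2 → run F
t=21: (idle)
t=22: (idle)

context switches = 7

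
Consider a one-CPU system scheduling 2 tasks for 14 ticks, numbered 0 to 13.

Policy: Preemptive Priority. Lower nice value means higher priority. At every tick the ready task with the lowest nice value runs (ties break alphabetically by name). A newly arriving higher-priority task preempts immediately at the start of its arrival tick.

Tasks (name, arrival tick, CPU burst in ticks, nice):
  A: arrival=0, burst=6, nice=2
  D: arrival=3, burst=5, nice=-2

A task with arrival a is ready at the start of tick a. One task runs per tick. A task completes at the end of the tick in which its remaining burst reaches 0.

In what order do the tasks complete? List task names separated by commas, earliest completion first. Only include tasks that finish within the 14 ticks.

t=0: ready={A} → run A
t=1: ready={A} → run A
t=2: ready={A} → run A
t=3: ready={A,D} → run D
t=4: ready={A,D} → run D
t=5: ready={A,D} → run D
t=6: ready={A,D} → run D
t=7: ready={A,D} → run D
t=8: ready={A} → run A
t=9: ready={A} → run A
t=10: ready={A} → run A
t=11: (idle)
t=12: (idle)
t=13: (idle)

completion order = D, A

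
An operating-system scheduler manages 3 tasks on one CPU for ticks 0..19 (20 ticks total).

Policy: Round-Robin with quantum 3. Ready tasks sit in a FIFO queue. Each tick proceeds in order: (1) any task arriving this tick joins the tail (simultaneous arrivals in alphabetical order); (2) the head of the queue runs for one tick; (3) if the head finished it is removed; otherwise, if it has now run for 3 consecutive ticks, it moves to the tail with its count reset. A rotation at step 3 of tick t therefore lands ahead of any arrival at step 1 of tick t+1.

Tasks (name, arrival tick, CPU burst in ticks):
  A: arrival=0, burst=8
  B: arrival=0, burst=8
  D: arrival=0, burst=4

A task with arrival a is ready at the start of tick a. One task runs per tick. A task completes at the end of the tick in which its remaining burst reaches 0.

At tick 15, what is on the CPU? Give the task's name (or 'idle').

t=0: queue=[A,B,D] q_used=0 → run A
t=1: queue=[A,B,D] q_used=1 → run A
t=2: queue=[A,B,D] q_used=2 → run A
t=3: queue=[B,D,A] q_used=0 → run B
t=4: queue=[B,D,A] q_used=1 → run B
t=5: queue=[B,D,A] q_used=2 → run B
t=6: queue=[D,A,B] q_used=0 → run D
t=7: queue=[D,A,B] q_used=1 → run D
t=8: queue=[D,A,B] q_used=2 → run D
t=9: queue=[A,B,D] q_used=0 → run A
t=10: queue=[A,B,D] q_used=1 → run A
t=11: queue=[A,B,D] q_used=2 → run A
t=12: queue=[B,D,A] q_used=0 → run B
t=13: queue=[B,D,A] q_used=1 → run B
t=14: queue=[B,D,A] q_used=2 → run B
t=15: queue=[D,A,B] q_used=0 → run D
t=16: queue=[A,B] q_used=0 → run A
t=17: queue=[A,B] q_used=1 → run A
t=18: queue=[B] q_used=0 → run B
t=19: queue=[B] q_used=1 → run B

running at tick 15 = D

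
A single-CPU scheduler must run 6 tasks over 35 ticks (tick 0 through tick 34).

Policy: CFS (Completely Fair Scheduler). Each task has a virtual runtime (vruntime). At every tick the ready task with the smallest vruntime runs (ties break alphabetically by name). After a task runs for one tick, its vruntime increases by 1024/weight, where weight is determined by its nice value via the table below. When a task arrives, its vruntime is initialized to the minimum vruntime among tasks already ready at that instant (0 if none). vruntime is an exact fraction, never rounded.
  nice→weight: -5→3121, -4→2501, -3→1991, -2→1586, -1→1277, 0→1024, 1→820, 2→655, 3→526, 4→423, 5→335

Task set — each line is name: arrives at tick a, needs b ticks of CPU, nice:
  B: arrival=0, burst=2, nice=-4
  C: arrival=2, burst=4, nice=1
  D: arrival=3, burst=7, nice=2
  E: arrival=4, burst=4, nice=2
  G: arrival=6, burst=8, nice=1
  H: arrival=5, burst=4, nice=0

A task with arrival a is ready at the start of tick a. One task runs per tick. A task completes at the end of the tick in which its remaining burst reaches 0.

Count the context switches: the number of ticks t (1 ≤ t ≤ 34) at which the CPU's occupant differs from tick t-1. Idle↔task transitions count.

context switches = 25

t=0: vr[B=0] → run B
t=1: vr[B=1024/2501] → run B
t=2: vr[C=0] → run C
t=3: vr[C=256/205 D=256/205] → run C
t=4: vr[C=512/205 D=256/205 E=256/205] → run D
t=5: vr[C=512/205 D=15104/5371 E=256/205 H=256/205] → run E
t=6: vr[C=512/205 D=15104/5371 E=15104/5371 G=256/205 H=256/205] → run G
t=7: vr[C=512/205 D=15104/5371 E=15104/5371 G=512/205 H=256/205] → run H
t=8: vr[C=512/205 D=15104/5371 E=15104/5371 G=512/205 H=461/205] → run H
t=9: vr[C=512/205 D=15104/5371 E=15104/5371 G=512/205 H=666/205] → run C
t=10: vr[C=768/205 D=15104/5371 E=15104/5371 G=512/205 H=666/205] → run G
t=11: vr[C=768/205 D=15104/5371 E=15104/5371 G=768/205 H=666/205] → run D
t=12: vr[C=768/205 D=117504/26855 E=15104/5371 G=768/205 H=666/205] → run E
t=13: vr[C=768/205 D=117504/26855 E=117504/26855 G=768/205 H=666/205] → run H
t=14: vr[C=768/205 D=117504/26855 E=117504/26855 G=768/205 H=871/205] → run C
t=15: vr[D=117504/26855 E=117504/26855 G=768/205 H=871/205] → run G
t=16: vr[D=117504/26855 E=117504/26855 G=1024/205 H=871/205] → run H
t=17: vr[D=117504/26855 E=117504/26855 G=1024/205] → run D
t=18: vr[D=159488/26855 E=117504/26855 G=1024/205] → run E
t=19: vr[D=159488/26855 E=159488/26855 G=1024/205] → run G
t=20: vr[D=159488/26855 E=159488/26855 G=256/41] → run D
t=21: vr[D=201472/26855 E=159488/26855 G=256/41] → run E
t=22: vr[D=201472/26855 G=256/41] → run G
t=23: vr[D=201472/26855 G=1536/205] → run G
t=24: vr[D=201472/26855 G=1792/205] → run D
t=25: vr[D=243456/26855 G=1792/205] → run G
t=26: vr[D=243456/26855 G=2048/205] → run D
t=27: vr[D=57088/5371 G=2048/205] → run G
t=28: vr[D=57088/5371] → run D
t=29: (idle)
t=30: (idle)
t=31: (idle)
t=32: (idle)
t=33: (idle)
t=34: (idle)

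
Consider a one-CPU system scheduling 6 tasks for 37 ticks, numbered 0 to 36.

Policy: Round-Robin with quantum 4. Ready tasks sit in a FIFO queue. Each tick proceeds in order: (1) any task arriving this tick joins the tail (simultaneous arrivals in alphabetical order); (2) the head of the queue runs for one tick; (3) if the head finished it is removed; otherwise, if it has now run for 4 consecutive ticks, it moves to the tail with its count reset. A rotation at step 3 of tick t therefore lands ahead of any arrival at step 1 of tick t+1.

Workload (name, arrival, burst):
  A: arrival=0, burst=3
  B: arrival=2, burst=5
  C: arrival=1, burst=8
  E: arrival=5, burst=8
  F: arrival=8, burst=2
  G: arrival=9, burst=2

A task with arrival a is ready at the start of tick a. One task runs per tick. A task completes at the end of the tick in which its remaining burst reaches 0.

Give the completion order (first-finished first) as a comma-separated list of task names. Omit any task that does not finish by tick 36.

t=0: queue=[A] q_used=0 → run A
t=1: queue=[A,C] q_used=1 → run A
t=2: queue=[A,C,B] q_used=2 → run A
t=3: queue=[C,B] q_used=0 → run C
t=4: queue=[C,B] q_used=1 → run C
t=5: queue=[C,B,E] q_used=2 → run C
t=6: queue=[C,B,E] q_used=3 → run C
t=7: queue=[B,E,C] q_used=0 → run B
t=8: queue=[B,E,C,F] q_used=1 → run B
t=9: queue=[B,E,C,F,G] q_used=2 → run B
t=10: queue=[B,E,C,F,G] q_used=3 → run B
t=11: queue=[E,C,F,G,B] q_used=0 → run E
t=12: queue=[E,C,F,G,B] q_used=1 → run E
t=13: queue=[E,C,F,G,B] q_used=2 → run E
t=14: queue=[E,C,F,G,B] q_used=3 → run E
t=15: queue=[C,F,G,B,E] q_used=0 → run C
t=16: queue=[C,F,G,B,E] q_used=1 → run C
t=17: queue=[C,F,G,B,E] q_used=2 → run C
t=18: queue=[C,F,G,B,E] q_used=3 → run C
t=19: queue=[F,G,B,E] q_used=0 → run F
t=20: queue=[F,G,B,E] q_used=1 → run F
t=21: queue=[G,B,E] q_used=0 → run G
t=22: queue=[G,B,E] q_used=1 → run G
t=23: queue=[B,E] q_used=0 → run B
t=24: queue=[E] q_used=0 → run E
t=25: queue=[E] q_used=1 → run E
t=26: queue=[E] q_used=2 → run E
t=27: queue=[E] q_used=3 → run E
t=28: (idle)
t=29: (idle)
t=30: (idle)
t=31: (idle)
t=32: (idle)
t=33: (idle)
t=34: (idle)
t=35: (idle)
t=36: (idle)

completion order = A, C, F, G, B, E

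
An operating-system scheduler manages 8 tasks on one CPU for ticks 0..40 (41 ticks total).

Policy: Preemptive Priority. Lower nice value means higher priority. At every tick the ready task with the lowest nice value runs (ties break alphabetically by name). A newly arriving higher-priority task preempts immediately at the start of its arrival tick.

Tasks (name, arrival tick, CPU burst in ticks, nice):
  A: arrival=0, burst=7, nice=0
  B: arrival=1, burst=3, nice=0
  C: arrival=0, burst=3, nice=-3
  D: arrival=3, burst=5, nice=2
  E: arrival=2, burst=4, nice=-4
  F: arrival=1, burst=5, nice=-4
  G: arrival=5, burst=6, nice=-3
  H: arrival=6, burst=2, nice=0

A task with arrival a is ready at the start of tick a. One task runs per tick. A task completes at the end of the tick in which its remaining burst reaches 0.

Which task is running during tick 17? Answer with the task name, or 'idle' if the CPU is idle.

running at tick 17 = G

t=0: ready={A,C} → run C
t=1: ready={A,B,C,F} → run F
t=2: ready={A,B,C,E,F} → run E
t=3: ready={A,B,C,D,E,F} → run E
t=4: ready={A,B,C,D,E,F} → run E
t=5: ready={A,B,C,D,E,F,G} → run E
t=6: ready={A,B,C,D,F,G,H} → run F
t=7: ready={A,B,C,D,F,G,H} → run F
t=8: ready={A,B,C,D,F,G,H} → run F
t=9: ready={A,B,C,D,F,G,H} → run F
t=10: ready={A,B,C,D,G,H} → run C
t=11: ready={A,B,C,D,G,H} → run C
t=12: ready={A,B,D,G,H} → run G
t=13: ready={A,B,D,G,H} → run G
t=14: ready={A,B,D,G,H} → run G
t=15: ready={A,B,D,G,H} → run G
t=16: ready={A,B,D,G,H} → run G
t=17: ready={A,B,D,G,H} → run G
t=18: ready={A,B,D,H} → run A
t=19: ready={A,B,D,H} → run A
t=20: ready={A,B,D,H} → run A
t=21: ready={A,B,D,H} → run A
t=22: ready={A,B,D,H} → run A
t=23: ready={A,B,D,H} → run A
t=24: ready={A,B,D,H} → run A
t=25: ready={B,D,H} → run B
t=26: ready={B,D,H} → run B
t=27: ready={B,D,H} → run B
t=28: ready={D,H} → run H
t=29: ready={D,H} → run H
t=30: ready={D} → run D
t=31: ready={D} → run D
t=32: ready={D} → run D
t=33: ready={D} → run D
t=34: ready={D} → run D
t=35: (idle)
t=36: (idle)
t=37: (idle)
t=38: (idle)
t=39: (idle)
t=40: (idle)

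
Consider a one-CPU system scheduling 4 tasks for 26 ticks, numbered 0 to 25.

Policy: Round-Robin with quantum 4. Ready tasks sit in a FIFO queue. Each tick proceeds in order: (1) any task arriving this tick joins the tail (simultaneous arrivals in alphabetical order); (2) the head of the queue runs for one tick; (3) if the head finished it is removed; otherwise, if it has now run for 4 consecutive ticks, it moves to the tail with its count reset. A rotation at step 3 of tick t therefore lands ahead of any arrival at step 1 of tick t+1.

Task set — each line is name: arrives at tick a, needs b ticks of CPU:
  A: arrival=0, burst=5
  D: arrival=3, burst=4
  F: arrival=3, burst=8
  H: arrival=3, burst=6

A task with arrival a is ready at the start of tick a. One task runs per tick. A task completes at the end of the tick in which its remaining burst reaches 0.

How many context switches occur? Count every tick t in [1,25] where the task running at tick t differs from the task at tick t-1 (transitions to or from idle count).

context switches = 7

t=0: queue=[A] q_used=0 → run A
t=1: queue=[A] q_used=1 → run A
t=2: queue=[A] q_used=2 → run A
t=3: queue=[A,D,F,H] q_used=3 → run A
t=4: queue=[D,F,H,A] q_used=0 → run D
t=5: queue=[D,F,H,A] q_used=1 → run D
t=6: queue=[D,F,H,A] q_used=2 → run D
t=7: queue=[D,F,H,A] q_used=3 → run D
t=8: queue=[F,H,A] q_used=0 → run F
t=9: queue=[F,H,A] q_used=1 → run F
t=10: queue=[F,H,A] q_used=2 → run F
t=11: queue=[F,H,A] q_used=3 → run F
t=12: queue=[H,A,F] q_used=0 → run H
t=13: queue=[H,A,F] q_used=1 → run H
t=14: queue=[H,A,F] q_used=2 → run H
t=15: queue=[H,A,F] q_used=3 → run H
t=16: queue=[A,F,H] q_used=0 → run A
t=17: queue=[F,H] q_used=0 → run F
t=18: queue=[F,H] q_used=1 → run F
t=19: queue=[F,H] q_used=2 → run F
t=20: queue=[F,H] q_used=3 → run F
t=21: queue=[H] q_used=0 → run H
t=22: queue=[H] q_used=1 → run H
t=23: (idle)
t=24: (idle)
t=25: (idle)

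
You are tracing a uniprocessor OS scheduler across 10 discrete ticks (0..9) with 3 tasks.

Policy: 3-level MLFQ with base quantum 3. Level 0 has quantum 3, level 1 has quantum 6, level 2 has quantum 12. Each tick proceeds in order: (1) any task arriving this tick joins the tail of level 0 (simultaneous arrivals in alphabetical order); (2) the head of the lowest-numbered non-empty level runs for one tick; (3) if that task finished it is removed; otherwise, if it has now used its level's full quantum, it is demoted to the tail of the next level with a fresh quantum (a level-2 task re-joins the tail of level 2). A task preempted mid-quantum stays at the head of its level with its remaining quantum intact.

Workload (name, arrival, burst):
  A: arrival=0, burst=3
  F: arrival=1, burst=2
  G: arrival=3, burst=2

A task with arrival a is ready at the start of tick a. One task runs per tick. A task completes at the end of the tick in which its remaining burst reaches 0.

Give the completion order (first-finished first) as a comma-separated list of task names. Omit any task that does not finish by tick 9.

t=0: L0/L1/L2 = A/-/- → run A
t=1: L0/L1/L2 = AF/-/- → run A
t=2: L0/L1/L2 = AF/-/- → run A
t=3: L0/L1/L2 = FG/-/- → run F
t=4: L0/L1/L2 = FG/-/- → run F
t=5: L0/L1/L2 = G/-/- → run G
t=6: L0/L1/L2 = G/-/- → run G
t=7: (idle)
t=8: (idle)
t=9: (idle)

completion order = A, F, G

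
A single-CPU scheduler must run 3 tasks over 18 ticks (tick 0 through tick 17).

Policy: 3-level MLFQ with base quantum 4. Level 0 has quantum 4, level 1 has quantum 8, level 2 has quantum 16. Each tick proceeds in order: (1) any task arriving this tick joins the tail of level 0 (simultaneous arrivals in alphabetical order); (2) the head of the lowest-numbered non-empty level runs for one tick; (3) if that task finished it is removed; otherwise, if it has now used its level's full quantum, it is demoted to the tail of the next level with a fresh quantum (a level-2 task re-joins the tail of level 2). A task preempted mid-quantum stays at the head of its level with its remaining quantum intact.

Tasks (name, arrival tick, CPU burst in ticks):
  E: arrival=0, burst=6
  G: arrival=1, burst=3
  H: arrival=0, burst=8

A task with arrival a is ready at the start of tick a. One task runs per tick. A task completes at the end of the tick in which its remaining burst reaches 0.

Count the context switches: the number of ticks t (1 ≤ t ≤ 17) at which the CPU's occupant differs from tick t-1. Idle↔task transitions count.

context switches = 5

t=0: L0/L1/L2 = EH/-/- → run E
t=1: L0/L1/L2 = EHG/-/- → run E
t=2: L0/L1/L2 = EHG/-/- → run E
t=3: L0/L1/L2 = EHG/-/- → run E
t=4: L0/L1/L2 = HG/E/- → run H
t=5: L0/L1/L2 = HG/E/- → run H
t=6: L0/L1/L2 = HG/E/- → run H
t=7: L0/L1/L2 = HG/E/- → run H
t=8: L0/L1/L2 = G/EH/- → run G
t=9: L0/L1/L2 = G/EH/- → run G
t=10: L0/L1/L2 = G/EH/- → run G
t=11: L0/L1/L2 = -/EH/- → run E
t=12: L0/L1/L2 = -/EH/- → run E
t=13: L0/L1/L2 = -/H/- → run H
t=14: L0/L1/L2 = -/H/- → run H
t=15: L0/L1/L2 = -/H/- → run H
t=16: L0/L1/L2 = -/H/- → run H
t=17: (idle)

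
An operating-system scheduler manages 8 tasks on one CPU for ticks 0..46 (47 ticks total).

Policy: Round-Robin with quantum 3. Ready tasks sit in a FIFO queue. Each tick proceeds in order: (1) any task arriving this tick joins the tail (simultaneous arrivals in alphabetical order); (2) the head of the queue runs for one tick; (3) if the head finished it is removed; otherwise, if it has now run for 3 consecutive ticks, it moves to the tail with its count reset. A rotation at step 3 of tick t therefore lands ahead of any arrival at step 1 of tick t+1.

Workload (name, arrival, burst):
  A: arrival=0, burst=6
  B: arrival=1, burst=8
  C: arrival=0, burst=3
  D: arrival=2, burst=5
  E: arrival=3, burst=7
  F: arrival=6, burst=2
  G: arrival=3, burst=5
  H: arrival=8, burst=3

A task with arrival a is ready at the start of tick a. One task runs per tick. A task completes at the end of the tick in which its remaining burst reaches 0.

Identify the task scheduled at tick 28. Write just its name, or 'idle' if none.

t=0: queue=[A,C] q_used=0 → run A
t=1: queue=[A,C,B] q_used=1 → run A
t=2: queue=[A,C,B,D] q_used=2 → run A
t=3: queue=[C,B,D,A,E,G] q_used=0 → run C
t=4: queue=[C,B,D,A,E,G] q_used=1 → run C
t=5: queue=[C,B,D,A,E,G] q_used=2 → run C
t=6: queue=[B,D,A,E,G,F] q_used=0 → run B
t=7: queue=[B,D,A,E,G,F] q_used=1 → run B
t=8: queue=[B,D,A,E,G,F,H] q_used=2 → run B
t=9: queue=[D,A,E,G,F,H,B] q_used=0 → run D
t=10: queue=[D,A,E,G,F,H,B] q_used=1 → run D
t=11: queue=[D,A,E,G,F,H,B] q_used=2 → run D
t=12: queue=[A,E,G,F,H,B,D] q_used=0 → run A
t=13: queue=[A,E,G,F,H,B,D] q_used=1 → run A
t=14: queue=[A,E,G,F,H,B,D] q_used=2 → run A
t=15: queue=[E,G,F,H,B,D] q_used=0 → run E
t=16: queue=[E,G,F,H,B,D] q_used=1 → run E
t=17: queue=[E,G,F,H,B,D] q_used=2 → run E
t=18: queue=[G,F,H,B,D,E] q_used=0 → run G
t=19: queue=[G,F,H,B,D,E] q_used=1 → run G
t=20: queue=[G,F,H,B,D,E] q_used=2 → run G
t=21: queue=[F,H,B,D,E,G] q_used=0 → run F
t=22: queue=[F,H,B,D,E,G] q_used=1 → run F
t=23: queue=[H,B,D,E,G] q_used=0 → run H
t=24: queue=[H,B,D,E,G] q_used=1 → run H
t=25: queue=[H,B,D,E,G] q_used=2 → run H
t=26: queue=[B,D,E,G] q_used=0 → run B
t=27: queue=[B,D,E,G] q_used=1 → run B
t=28: queue=[B,D,E,G] q_used=2 → run B
t=29: queue=[D,E,G,B] q_used=0 → run D
t=30: queue=[D,E,G,B] q_used=1 → run D
t=31: queue=[E,G,B] q_used=0 → run E
t=32: queue=[E,G,B] q_used=1 → run E
t=33: queue=[E,G,B] q_used=2 → run E
t=34: queue=[G,B,E] q_used=0 → run G
t=35: queue=[G,B,E] q_used=1 → run G
t=36: queue=[B,E] q_used=0 → run B
t=37: queue=[B,E] q_used=1 → run B
t=38: queue=[E] q_used=0 → run E
t=39: (idle)
t=40: (idle)
t=41: (idle)
t=42: (idle)
t=43: (idle)
t=44: (idle)
t=45: (idle)
t=46: (idle)

running at tick 28 = B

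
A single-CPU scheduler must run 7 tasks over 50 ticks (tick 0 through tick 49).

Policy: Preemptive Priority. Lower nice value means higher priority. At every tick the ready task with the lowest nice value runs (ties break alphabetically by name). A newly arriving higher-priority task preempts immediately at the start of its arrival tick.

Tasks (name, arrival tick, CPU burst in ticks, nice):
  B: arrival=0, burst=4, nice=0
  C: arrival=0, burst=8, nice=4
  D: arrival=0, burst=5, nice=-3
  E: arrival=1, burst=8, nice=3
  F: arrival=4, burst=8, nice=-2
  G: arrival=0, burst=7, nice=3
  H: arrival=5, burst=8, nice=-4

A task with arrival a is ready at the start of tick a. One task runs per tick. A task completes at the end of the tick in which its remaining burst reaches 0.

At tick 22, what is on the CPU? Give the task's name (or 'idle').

running at tick 22 = B

t=0: ready={B,C,D,G} → run D
t=1: ready={B,C,D,E,G} → run D
t=2: ready={B,C,D,E,G} → run D
t=3: ready={B,C,D,E,G} → run D
t=4: ready={B,C,D,E,F,G} → run D
t=5: ready={B,C,E,F,G,H} → run H
t=6: ready={B,C,E,F,G,H} → run H
t=7: ready={B,C,E,F,G,H} → run H
t=8: ready={B,C,E,F,G,H} → run H
t=9: ready={B,C,E,F,G,H} → run H
t=10: ready={B,C,E,F,G,H} → run H
t=11: ready={B,C,E,F,G,H} → run H
t=12: ready={B,C,E,F,G,H} → run H
t=13: ready={B,C,E,F,G} → run F
t=14: ready={B,C,E,F,G} → run F
t=15: ready={B,C,E,F,G} → run F
t=16: ready={B,C,E,F,G} → run F
t=17: ready={B,C,E,F,G} → run F
t=18: ready={B,C,E,F,G} → run F
t=19: ready={B,C,E,F,G} → run F
t=20: ready={B,C,E,F,G} → run F
t=21: ready={B,C,E,G} → run B
t=22: ready={B,C,E,G} → run B
t=23: ready={B,C,E,G} → run B
t=24: ready={B,C,E,G} → run B
t=25: ready={C,E,G} → run E
t=26: ready={C,E,G} → run E
t=27: ready={C,E,G} → run E
t=28: ready={C,E,G} → run E
t=29: ready={C,E,G} → run E
t=30: ready={C,E,G} → run E
t=31: ready={C,E,G} → run E
t=32: ready={C,E,G} → run E
t=33: ready={C,G} → run G
t=34: ready={C,G} → run G
t=35: ready={C,G} → run G
t=36: ready={C,G} → run G
t=37: ready={C,G} → run G
t=38: ready={C,G} → run G
t=39: ready={C,G} → run G
t=40: ready={C} → run C
t=41: ready={C} → run C
t=42: ready={C} → run C
t=43: ready={C} → run C
t=44: ready={C} → run C
t=45: ready={C} → run C
t=46: ready={C} → run C
t=47: ready={C} → run C
t=48: (idle)
t=49: (idle)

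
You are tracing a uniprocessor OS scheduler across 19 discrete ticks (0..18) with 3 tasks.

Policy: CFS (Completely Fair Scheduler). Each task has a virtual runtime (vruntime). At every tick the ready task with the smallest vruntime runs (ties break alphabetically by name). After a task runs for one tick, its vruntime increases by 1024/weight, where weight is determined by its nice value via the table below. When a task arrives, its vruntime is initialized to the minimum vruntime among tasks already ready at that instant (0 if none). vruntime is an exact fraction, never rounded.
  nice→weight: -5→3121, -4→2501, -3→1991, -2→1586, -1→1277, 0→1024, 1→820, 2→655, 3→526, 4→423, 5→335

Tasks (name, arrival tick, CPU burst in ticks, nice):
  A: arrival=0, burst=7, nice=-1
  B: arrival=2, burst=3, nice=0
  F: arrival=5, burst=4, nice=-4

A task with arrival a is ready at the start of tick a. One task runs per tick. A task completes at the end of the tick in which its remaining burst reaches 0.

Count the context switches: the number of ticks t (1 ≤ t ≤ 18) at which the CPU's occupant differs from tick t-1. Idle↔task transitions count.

context switches = 10

t=0: vr[A=0] → run A
t=1: vr[A=1024/1277] → run A
t=2: vr[A=2048/1277 B=2048/1277] → run A
t=3: vr[A=3072/1277 B=2048/1277] → run B
t=4: vr[A=3072/1277 B=3325/1277] → run A
t=5: vr[A=4096/1277 B=3325/1277 F=3325/1277] → run B
t=6: vr[A=4096/1277 B=4602/1277 F=3325/1277] → run F
t=7: vr[A=4096/1277 B=4602/1277 F=9623473/3193777] → run F
t=8: vr[A=4096/1277 B=4602/1277 F=10931121/3193777] → run A
t=9: vr[A=5120/1277 B=4602/1277 F=10931121/3193777] → run F
t=10: vr[A=5120/1277 B=4602/1277 F=12238769/3193777] → run B
t=11: vr[A=5120/1277 F=12238769/3193777] → run F
t=12: vr[A=5120/1277] → run A
t=13: vr[A=6144/1277] → run A
t=14: (idle)
t=15: (idle)
t=16: (idle)
t=17: (idle)
t=18: (idle)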